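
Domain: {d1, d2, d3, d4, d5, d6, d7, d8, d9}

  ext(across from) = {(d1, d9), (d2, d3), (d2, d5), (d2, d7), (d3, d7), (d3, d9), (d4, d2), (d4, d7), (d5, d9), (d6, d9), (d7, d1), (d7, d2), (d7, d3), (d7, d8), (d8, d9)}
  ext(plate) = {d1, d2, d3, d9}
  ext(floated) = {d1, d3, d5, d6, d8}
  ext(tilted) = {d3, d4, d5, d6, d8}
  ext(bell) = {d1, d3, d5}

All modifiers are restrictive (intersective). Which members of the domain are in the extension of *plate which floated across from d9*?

{d1, d3}

⟦which floated⟧ = ⟦floated⟧ = {d1, d3, d5, d6, d8}
⟦across from d9⟧ = {x : ⟨x, d9⟩ ∈ ⟦across from⟧} = {d1, d3, d5, d6, d8}
⟦plate⟧ = {d1, d2, d3, d9}
… ∩ ⟦which floated⟧ = {d1, d2, d3, d9} ∩ {d1, d3, d5, d6, d8} = {d1, d3}
… ∩ ⟦across from d9⟧ = {d1, d3} ∩ {d1, d3, d5, d6, d8} = {d1, d3}
So ⟦plate which floated across from d9⟧ = {d1, d3}.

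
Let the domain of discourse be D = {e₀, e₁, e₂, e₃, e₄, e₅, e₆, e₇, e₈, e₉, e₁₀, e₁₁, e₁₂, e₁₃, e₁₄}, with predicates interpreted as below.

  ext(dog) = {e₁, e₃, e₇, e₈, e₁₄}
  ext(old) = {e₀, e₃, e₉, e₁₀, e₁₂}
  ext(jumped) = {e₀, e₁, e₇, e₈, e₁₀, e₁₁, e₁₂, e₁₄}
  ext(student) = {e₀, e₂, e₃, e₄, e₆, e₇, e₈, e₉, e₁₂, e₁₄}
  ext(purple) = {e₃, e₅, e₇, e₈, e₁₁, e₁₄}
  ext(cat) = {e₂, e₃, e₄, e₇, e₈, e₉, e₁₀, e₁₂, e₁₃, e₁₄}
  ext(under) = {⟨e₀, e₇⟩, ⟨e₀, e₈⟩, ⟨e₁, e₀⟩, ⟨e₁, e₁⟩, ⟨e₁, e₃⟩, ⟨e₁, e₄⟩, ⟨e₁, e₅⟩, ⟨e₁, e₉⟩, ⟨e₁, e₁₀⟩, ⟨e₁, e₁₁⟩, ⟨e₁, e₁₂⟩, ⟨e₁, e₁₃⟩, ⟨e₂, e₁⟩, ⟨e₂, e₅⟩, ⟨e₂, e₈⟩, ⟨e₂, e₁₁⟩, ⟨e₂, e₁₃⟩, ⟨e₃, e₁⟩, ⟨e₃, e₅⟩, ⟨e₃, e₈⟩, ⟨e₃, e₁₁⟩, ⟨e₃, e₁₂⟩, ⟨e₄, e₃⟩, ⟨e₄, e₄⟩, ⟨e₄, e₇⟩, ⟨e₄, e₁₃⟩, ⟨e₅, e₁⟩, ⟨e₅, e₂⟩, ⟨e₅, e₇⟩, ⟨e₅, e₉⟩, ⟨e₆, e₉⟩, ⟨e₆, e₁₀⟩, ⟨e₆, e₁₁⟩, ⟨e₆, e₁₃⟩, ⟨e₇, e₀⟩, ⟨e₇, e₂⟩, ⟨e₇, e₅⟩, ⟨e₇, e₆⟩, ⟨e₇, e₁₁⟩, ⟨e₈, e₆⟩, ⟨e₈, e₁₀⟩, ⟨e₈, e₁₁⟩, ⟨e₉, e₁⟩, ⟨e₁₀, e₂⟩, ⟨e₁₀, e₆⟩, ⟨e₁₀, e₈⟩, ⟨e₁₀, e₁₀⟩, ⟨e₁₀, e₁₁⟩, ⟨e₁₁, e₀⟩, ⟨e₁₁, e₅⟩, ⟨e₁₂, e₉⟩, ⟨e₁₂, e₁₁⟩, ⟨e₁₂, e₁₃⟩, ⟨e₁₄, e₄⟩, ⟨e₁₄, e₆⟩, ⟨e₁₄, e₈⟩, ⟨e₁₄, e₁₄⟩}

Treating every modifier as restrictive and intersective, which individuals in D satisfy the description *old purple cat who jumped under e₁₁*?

⟦who jumped⟧ = ⟦jumped⟧ = {e₀, e₁, e₇, e₈, e₁₀, e₁₁, e₁₂, e₁₄}
⟦under e₁₁⟧ = {x : ⟨x, e₁₁⟩ ∈ ⟦under⟧} = {e₁, e₂, e₃, e₆, e₇, e₈, e₁₀, e₁₂}
⟦cat⟧ = {e₂, e₃, e₄, e₇, e₈, e₉, e₁₀, e₁₂, e₁₃, e₁₄}
… ∩ ⟦who jumped⟧ = {e₂, e₃, e₄, e₇, e₈, e₉, e₁₀, e₁₂, e₁₃, e₁₄} ∩ {e₀, e₁, e₇, e₈, e₁₀, e₁₁, e₁₂, e₁₄} = {e₇, e₈, e₁₀, e₁₂, e₁₄}
… ∩ ⟦under e₁₁⟧ = {e₇, e₈, e₁₀, e₁₂, e₁₄} ∩ {e₁, e₂, e₃, e₆, e₇, e₈, e₁₀, e₁₂} = {e₇, e₈, e₁₀, e₁₂}
… ∩ ⟦old⟧ = {e₇, e₈, e₁₀, e₁₂} ∩ {e₀, e₃, e₉, e₁₀, e₁₂} = {e₁₀, e₁₂}
… ∩ ⟦purple⟧ = {e₁₀, e₁₂} ∩ {e₃, e₅, e₇, e₈, e₁₁, e₁₄} = ∅
So ⟦old purple cat who jumped under e₁₁⟧ = {}.

{}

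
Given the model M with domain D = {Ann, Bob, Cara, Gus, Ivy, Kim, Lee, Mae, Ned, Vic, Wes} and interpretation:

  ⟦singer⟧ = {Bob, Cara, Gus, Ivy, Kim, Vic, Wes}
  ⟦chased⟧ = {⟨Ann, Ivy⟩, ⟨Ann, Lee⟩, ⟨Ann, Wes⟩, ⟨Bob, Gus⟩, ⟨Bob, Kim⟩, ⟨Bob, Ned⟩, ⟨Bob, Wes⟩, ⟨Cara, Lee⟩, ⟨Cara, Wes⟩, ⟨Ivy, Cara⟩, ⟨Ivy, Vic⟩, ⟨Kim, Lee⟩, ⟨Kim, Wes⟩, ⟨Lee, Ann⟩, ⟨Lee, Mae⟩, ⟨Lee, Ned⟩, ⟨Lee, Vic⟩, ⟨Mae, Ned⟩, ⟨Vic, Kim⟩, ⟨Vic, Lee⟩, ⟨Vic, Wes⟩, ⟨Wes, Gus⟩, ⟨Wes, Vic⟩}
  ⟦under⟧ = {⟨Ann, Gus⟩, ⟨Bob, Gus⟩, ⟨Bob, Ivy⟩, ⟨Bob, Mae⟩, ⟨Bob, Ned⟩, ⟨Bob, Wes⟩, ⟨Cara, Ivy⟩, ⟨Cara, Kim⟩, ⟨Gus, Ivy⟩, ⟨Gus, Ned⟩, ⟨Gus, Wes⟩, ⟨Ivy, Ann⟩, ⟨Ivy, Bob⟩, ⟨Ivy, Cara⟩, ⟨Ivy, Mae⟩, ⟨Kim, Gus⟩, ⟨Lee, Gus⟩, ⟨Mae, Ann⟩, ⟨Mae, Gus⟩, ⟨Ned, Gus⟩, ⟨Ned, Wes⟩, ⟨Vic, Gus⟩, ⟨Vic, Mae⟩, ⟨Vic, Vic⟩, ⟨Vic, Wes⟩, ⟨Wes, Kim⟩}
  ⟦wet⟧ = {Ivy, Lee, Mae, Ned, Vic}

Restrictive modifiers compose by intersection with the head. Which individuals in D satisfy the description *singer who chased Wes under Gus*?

{Bob, Kim, Vic}

⟦who chased Wes⟧ = {x : ⟨x, Wes⟩ ∈ ⟦chased⟧} = {Ann, Bob, Cara, Kim, Vic}
⟦under Gus⟧ = {x : ⟨x, Gus⟩ ∈ ⟦under⟧} = {Ann, Bob, Kim, Lee, Mae, Ned, Vic}
⟦singer⟧ = {Bob, Cara, Gus, Ivy, Kim, Vic, Wes}
… ∩ ⟦who chased Wes⟧ = {Bob, Cara, Gus, Ivy, Kim, Vic, Wes} ∩ {Ann, Bob, Cara, Kim, Vic} = {Bob, Cara, Kim, Vic}
… ∩ ⟦under Gus⟧ = {Bob, Cara, Kim, Vic} ∩ {Ann, Bob, Kim, Lee, Mae, Ned, Vic} = {Bob, Kim, Vic}
So ⟦singer who chased Wes under Gus⟧ = {Bob, Kim, Vic}.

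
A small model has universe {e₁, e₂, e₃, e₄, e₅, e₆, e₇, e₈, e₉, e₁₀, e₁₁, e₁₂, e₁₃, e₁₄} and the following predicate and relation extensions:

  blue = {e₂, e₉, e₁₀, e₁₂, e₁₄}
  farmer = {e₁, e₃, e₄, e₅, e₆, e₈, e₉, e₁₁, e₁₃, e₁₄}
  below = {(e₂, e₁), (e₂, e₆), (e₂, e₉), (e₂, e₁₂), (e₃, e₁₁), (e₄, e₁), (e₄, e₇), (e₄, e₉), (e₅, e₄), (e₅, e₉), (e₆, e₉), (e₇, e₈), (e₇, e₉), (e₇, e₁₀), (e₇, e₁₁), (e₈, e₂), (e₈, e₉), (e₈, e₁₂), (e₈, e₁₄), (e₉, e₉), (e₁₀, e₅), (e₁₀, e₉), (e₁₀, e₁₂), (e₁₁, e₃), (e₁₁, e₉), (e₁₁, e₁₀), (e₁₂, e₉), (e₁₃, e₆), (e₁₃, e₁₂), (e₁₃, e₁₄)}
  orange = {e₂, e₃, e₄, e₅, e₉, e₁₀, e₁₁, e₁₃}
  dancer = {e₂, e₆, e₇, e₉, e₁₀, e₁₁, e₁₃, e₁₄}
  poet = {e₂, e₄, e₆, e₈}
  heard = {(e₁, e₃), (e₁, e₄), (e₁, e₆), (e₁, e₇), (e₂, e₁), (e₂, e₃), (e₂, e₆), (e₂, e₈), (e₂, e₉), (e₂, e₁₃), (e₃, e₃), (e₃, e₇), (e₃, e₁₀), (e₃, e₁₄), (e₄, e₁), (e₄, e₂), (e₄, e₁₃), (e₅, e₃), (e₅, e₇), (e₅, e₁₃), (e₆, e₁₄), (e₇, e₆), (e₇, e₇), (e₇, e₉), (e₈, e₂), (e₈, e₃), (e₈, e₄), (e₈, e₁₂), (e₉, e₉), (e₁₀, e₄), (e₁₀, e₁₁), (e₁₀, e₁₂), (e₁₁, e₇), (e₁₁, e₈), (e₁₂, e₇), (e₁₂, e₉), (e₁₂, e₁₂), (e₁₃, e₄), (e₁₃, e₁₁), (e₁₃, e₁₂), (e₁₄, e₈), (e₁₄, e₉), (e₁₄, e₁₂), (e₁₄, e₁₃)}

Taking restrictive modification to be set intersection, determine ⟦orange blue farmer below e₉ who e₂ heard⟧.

⟦below e₉⟧ = {x : ⟨x, e₉⟩ ∈ ⟦below⟧} = {e₂, e₄, e₅, e₆, e₇, e₈, e₉, e₁₀, e₁₁, e₁₂}
⟦who e₂ heard⟧ = {x : ⟨e₂, x⟩ ∈ ⟦heard⟧} = {e₁, e₃, e₆, e₈, e₉, e₁₃}
⟦farmer⟧ = {e₁, e₃, e₄, e₅, e₆, e₈, e₉, e₁₁, e₁₃, e₁₄}
… ∩ ⟦below e₉⟧ = {e₁, e₃, e₄, e₅, e₆, e₈, e₉, e₁₁, e₁₃, e₁₄} ∩ {e₂, e₄, e₅, e₆, e₇, e₈, e₉, e₁₀, e₁₁, e₁₂} = {e₄, e₅, e₆, e₈, e₉, e₁₁}
… ∩ ⟦who e₂ heard⟧ = {e₄, e₅, e₆, e₈, e₉, e₁₁} ∩ {e₁, e₃, e₆, e₈, e₉, e₁₃} = {e₆, e₈, e₉}
… ∩ ⟦orange⟧ = {e₆, e₈, e₉} ∩ {e₂, e₃, e₄, e₅, e₉, e₁₀, e₁₁, e₁₃} = {e₉}
… ∩ ⟦blue⟧ = {e₉} ∩ {e₂, e₉, e₁₀, e₁₂, e₁₄} = {e₉}
So ⟦orange blue farmer below e₉ who e₂ heard⟧ = {e₉}.

{e₉}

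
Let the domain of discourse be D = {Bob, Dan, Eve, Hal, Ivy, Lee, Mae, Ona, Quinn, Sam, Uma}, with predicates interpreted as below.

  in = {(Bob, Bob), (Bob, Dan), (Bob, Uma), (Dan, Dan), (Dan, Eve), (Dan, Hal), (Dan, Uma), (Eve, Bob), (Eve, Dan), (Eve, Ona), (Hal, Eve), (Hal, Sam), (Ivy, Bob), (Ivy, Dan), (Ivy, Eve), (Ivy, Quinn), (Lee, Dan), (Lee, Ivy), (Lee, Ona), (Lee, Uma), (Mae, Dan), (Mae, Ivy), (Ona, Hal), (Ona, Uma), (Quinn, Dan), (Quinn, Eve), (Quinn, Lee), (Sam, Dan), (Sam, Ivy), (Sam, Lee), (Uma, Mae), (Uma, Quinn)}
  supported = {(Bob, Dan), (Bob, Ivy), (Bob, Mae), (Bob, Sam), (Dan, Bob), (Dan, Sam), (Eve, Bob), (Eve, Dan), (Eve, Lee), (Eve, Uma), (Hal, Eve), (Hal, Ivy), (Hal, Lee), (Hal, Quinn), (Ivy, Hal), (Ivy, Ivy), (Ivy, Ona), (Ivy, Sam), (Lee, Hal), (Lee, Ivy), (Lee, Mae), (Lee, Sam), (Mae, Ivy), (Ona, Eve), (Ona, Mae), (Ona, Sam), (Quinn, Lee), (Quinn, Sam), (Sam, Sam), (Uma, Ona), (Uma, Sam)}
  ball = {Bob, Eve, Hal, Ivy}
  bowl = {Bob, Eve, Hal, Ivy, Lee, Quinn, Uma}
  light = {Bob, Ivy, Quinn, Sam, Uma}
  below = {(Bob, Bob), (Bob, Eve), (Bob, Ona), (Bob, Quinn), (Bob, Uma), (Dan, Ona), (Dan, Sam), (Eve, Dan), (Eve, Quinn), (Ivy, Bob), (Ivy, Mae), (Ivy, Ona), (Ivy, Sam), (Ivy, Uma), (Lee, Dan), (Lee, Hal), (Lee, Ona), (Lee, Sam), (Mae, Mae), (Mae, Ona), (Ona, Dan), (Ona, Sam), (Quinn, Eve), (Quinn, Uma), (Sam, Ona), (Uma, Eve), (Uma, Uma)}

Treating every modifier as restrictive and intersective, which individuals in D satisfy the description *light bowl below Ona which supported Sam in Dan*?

⟦below Ona⟧ = {x : ⟨x, Ona⟩ ∈ ⟦below⟧} = {Bob, Dan, Ivy, Lee, Mae, Sam}
⟦which supported Sam⟧ = {x : ⟨x, Sam⟩ ∈ ⟦supported⟧} = {Bob, Dan, Ivy, Lee, Ona, Quinn, Sam, Uma}
⟦in Dan⟧ = {x : ⟨x, Dan⟩ ∈ ⟦in⟧} = {Bob, Dan, Eve, Ivy, Lee, Mae, Quinn, Sam}
⟦bowl⟧ = {Bob, Eve, Hal, Ivy, Lee, Quinn, Uma}
… ∩ ⟦below Ona⟧ = {Bob, Eve, Hal, Ivy, Lee, Quinn, Uma} ∩ {Bob, Dan, Ivy, Lee, Mae, Sam} = {Bob, Ivy, Lee}
… ∩ ⟦which supported Sam⟧ = {Bob, Ivy, Lee} ∩ {Bob, Dan, Ivy, Lee, Ona, Quinn, Sam, Uma} = {Bob, Ivy, Lee}
… ∩ ⟦in Dan⟧ = {Bob, Ivy, Lee} ∩ {Bob, Dan, Eve, Ivy, Lee, Mae, Quinn, Sam} = {Bob, Ivy, Lee}
… ∩ ⟦light⟧ = {Bob, Ivy, Lee} ∩ {Bob, Ivy, Quinn, Sam, Uma} = {Bob, Ivy}
So ⟦light bowl below Ona which supported Sam in Dan⟧ = {Bob, Ivy}.

{Bob, Ivy}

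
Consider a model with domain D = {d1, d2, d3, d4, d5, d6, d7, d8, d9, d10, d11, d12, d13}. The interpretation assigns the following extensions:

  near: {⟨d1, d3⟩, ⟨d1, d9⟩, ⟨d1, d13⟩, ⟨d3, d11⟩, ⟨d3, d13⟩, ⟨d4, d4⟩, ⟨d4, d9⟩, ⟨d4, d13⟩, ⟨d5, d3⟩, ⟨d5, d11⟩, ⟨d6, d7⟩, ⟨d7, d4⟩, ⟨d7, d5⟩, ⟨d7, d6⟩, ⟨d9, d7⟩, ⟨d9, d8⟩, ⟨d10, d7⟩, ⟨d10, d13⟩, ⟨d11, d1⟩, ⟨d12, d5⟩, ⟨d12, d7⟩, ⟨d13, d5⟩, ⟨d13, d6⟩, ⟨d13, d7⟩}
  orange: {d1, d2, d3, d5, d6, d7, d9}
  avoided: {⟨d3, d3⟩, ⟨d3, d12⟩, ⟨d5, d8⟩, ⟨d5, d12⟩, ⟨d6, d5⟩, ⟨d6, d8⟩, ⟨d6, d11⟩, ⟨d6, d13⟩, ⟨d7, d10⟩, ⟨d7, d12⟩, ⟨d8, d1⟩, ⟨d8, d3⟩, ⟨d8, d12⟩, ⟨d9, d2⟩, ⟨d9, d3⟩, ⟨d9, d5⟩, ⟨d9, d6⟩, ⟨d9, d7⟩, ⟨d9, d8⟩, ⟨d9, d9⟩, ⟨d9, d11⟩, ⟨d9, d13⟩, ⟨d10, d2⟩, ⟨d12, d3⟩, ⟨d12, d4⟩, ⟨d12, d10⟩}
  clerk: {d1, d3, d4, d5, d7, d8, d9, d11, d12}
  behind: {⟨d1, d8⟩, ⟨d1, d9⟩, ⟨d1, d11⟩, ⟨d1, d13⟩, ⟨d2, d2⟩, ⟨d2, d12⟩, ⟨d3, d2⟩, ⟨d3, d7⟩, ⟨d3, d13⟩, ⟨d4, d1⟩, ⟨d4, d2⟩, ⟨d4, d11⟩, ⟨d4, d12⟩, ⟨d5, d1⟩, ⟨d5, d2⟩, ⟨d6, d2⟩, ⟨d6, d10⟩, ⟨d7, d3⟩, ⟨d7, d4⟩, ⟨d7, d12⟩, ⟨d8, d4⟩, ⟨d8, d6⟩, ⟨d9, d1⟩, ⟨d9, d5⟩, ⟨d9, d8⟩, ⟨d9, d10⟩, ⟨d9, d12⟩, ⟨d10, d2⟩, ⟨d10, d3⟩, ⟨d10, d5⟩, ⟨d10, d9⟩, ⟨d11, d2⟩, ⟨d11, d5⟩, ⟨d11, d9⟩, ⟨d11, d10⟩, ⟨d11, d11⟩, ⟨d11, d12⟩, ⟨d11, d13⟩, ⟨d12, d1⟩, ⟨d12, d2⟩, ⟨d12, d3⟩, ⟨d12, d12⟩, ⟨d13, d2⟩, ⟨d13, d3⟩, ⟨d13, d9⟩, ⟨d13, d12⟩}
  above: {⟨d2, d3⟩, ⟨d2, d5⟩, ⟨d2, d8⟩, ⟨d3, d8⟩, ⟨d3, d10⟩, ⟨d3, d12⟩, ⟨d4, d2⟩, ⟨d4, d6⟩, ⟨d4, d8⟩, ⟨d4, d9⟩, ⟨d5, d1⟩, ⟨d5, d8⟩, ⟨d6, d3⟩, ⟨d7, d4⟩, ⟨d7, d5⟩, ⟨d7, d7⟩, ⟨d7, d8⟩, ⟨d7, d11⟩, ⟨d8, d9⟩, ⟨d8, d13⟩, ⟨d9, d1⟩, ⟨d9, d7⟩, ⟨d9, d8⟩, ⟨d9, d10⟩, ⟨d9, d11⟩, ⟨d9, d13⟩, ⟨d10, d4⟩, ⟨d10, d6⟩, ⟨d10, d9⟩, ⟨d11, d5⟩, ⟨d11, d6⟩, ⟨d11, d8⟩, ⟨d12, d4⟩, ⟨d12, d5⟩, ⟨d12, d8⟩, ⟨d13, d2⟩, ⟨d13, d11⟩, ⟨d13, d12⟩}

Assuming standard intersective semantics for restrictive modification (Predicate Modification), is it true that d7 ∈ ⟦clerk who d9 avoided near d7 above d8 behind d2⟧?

no

⟦who d9 avoided⟧ = {x : ⟨d9, x⟩ ∈ ⟦avoided⟧} = {d2, d3, d5, d6, d7, d8, d9, d11, d13}
⟦near d7⟧ = {x : ⟨x, d7⟩ ∈ ⟦near⟧} = {d6, d9, d10, d12, d13}
⟦above d8⟧ = {x : ⟨x, d8⟩ ∈ ⟦above⟧} = {d2, d3, d4, d5, d7, d9, d11, d12}
⟦behind d2⟧ = {x : ⟨x, d2⟩ ∈ ⟦behind⟧} = {d2, d3, d4, d5, d6, d10, d11, d12, d13}
⟦clerk⟧ = {d1, d3, d4, d5, d7, d8, d9, d11, d12}
… ∩ ⟦who d9 avoided⟧ = {d1, d3, d4, d5, d7, d8, d9, d11, d12} ∩ {d2, d3, d5, d6, d7, d8, d9, d11, d13} = {d3, d5, d7, d8, d9, d11}
… ∩ ⟦near d7⟧ = {d3, d5, d7, d8, d9, d11} ∩ {d6, d9, d10, d12, d13} = {d9}
… ∩ ⟦above d8⟧ = {d9} ∩ {d2, d3, d4, d5, d7, d9, d11, d12} = {d9}
… ∩ ⟦behind d2⟧ = {d9} ∩ {d2, d3, d4, d5, d6, d10, d11, d12, d13} = ∅
⟦clerk who d9 avoided near d7 above d8 behind d2⟧ = ∅; d7 ∉ this set.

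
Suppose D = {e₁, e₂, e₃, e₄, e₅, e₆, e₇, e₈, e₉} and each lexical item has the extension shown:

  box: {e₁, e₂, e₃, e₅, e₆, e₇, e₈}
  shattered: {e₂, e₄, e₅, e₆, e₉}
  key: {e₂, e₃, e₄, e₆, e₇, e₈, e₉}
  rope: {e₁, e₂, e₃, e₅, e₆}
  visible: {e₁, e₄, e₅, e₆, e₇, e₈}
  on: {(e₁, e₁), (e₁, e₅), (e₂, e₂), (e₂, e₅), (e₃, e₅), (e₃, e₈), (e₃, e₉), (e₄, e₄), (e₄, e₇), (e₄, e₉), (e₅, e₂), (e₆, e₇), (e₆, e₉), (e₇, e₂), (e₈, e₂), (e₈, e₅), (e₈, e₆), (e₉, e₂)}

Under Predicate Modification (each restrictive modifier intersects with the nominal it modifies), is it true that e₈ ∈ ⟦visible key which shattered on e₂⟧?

no

⟦which shattered⟧ = ⟦shattered⟧ = {e₂, e₄, e₅, e₆, e₉}
⟦on e₂⟧ = {x : ⟨x, e₂⟩ ∈ ⟦on⟧} = {e₂, e₅, e₇, e₈, e₉}
⟦key⟧ = {e₂, e₃, e₄, e₆, e₇, e₈, e₉}
… ∩ ⟦which shattered⟧ = {e₂, e₃, e₄, e₆, e₇, e₈, e₉} ∩ {e₂, e₄, e₅, e₆, e₉} = {e₂, e₄, e₆, e₉}
… ∩ ⟦on e₂⟧ = {e₂, e₄, e₆, e₉} ∩ {e₂, e₅, e₇, e₈, e₉} = {e₂, e₉}
… ∩ ⟦visible⟧ = {e₂, e₉} ∩ {e₁, e₄, e₅, e₆, e₇, e₈} = ∅
⟦visible key which shattered on e₂⟧ = ∅; e₈ ∉ this set.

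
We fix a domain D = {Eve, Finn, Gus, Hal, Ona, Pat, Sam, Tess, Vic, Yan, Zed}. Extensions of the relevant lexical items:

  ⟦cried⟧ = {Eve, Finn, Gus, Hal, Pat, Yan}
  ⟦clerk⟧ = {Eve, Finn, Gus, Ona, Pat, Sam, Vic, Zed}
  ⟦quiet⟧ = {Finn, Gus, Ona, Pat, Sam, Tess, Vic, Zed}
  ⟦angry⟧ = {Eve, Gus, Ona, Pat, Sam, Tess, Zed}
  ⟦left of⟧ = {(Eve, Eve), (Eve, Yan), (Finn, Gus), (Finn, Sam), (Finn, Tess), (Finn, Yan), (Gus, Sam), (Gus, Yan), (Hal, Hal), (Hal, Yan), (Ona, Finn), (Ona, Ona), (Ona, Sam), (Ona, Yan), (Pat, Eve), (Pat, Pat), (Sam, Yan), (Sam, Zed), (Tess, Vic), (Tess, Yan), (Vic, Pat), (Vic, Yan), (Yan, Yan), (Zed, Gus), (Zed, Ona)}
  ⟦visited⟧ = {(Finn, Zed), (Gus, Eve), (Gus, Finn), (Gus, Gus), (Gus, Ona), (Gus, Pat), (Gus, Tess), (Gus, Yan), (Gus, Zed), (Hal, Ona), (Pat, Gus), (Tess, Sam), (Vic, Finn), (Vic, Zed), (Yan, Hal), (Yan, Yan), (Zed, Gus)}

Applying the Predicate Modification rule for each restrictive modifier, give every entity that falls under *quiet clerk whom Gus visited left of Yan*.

⟦whom Gus visited⟧ = {x : ⟨Gus, x⟩ ∈ ⟦visited⟧} = {Eve, Finn, Gus, Ona, Pat, Tess, Yan, Zed}
⟦left of Yan⟧ = {x : ⟨x, Yan⟩ ∈ ⟦left of⟧} = {Eve, Finn, Gus, Hal, Ona, Sam, Tess, Vic, Yan}
⟦clerk⟧ = {Eve, Finn, Gus, Ona, Pat, Sam, Vic, Zed}
… ∩ ⟦whom Gus visited⟧ = {Eve, Finn, Gus, Ona, Pat, Sam, Vic, Zed} ∩ {Eve, Finn, Gus, Ona, Pat, Tess, Yan, Zed} = {Eve, Finn, Gus, Ona, Pat, Zed}
… ∩ ⟦left of Yan⟧ = {Eve, Finn, Gus, Ona, Pat, Zed} ∩ {Eve, Finn, Gus, Hal, Ona, Sam, Tess, Vic, Yan} = {Eve, Finn, Gus, Ona}
… ∩ ⟦quiet⟧ = {Eve, Finn, Gus, Ona} ∩ {Finn, Gus, Ona, Pat, Sam, Tess, Vic, Zed} = {Finn, Gus, Ona}
So ⟦quiet clerk whom Gus visited left of Yan⟧ = {Finn, Gus, Ona}.

{Finn, Gus, Ona}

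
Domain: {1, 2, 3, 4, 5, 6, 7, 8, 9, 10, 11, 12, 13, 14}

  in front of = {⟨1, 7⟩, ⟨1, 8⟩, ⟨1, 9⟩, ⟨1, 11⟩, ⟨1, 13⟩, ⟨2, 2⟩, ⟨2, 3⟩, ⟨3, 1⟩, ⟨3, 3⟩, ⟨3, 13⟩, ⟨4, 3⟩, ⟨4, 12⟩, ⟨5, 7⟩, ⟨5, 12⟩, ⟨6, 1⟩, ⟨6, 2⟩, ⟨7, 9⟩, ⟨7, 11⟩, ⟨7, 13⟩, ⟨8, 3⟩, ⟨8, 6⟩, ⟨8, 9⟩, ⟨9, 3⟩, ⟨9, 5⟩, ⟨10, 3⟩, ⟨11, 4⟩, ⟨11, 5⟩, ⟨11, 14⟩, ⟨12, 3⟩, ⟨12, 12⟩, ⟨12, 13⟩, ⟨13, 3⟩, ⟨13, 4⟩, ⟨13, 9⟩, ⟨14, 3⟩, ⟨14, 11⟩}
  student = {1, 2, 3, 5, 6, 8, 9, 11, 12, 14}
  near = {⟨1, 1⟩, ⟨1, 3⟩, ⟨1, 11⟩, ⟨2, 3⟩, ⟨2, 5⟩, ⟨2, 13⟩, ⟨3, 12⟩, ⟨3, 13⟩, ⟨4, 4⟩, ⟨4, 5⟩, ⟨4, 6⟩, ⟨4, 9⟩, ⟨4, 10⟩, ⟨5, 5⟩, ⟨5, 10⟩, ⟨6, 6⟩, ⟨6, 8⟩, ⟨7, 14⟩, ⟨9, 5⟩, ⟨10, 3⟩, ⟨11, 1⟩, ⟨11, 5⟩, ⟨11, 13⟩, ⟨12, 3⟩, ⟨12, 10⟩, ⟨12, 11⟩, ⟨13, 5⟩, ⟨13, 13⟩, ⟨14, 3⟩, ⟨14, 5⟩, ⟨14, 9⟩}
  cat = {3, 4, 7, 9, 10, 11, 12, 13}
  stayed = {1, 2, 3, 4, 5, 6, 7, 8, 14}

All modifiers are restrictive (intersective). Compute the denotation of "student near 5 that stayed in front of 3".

{2, 14}

⟦near 5⟧ = {x : ⟨x, 5⟩ ∈ ⟦near⟧} = {2, 4, 5, 9, 11, 13, 14}
⟦that stayed⟧ = ⟦stayed⟧ = {1, 2, 3, 4, 5, 6, 7, 8, 14}
⟦in front of 3⟧ = {x : ⟨x, 3⟩ ∈ ⟦in front of⟧} = {2, 3, 4, 8, 9, 10, 12, 13, 14}
⟦student⟧ = {1, 2, 3, 5, 6, 8, 9, 11, 12, 14}
… ∩ ⟦near 5⟧ = {1, 2, 3, 5, 6, 8, 9, 11, 12, 14} ∩ {2, 4, 5, 9, 11, 13, 14} = {2, 5, 9, 11, 14}
… ∩ ⟦that stayed⟧ = {2, 5, 9, 11, 14} ∩ {1, 2, 3, 4, 5, 6, 7, 8, 14} = {2, 5, 14}
… ∩ ⟦in front of 3⟧ = {2, 5, 14} ∩ {2, 3, 4, 8, 9, 10, 12, 13, 14} = {2, 14}
So ⟦student near 5 that stayed in front of 3⟧ = {2, 14}.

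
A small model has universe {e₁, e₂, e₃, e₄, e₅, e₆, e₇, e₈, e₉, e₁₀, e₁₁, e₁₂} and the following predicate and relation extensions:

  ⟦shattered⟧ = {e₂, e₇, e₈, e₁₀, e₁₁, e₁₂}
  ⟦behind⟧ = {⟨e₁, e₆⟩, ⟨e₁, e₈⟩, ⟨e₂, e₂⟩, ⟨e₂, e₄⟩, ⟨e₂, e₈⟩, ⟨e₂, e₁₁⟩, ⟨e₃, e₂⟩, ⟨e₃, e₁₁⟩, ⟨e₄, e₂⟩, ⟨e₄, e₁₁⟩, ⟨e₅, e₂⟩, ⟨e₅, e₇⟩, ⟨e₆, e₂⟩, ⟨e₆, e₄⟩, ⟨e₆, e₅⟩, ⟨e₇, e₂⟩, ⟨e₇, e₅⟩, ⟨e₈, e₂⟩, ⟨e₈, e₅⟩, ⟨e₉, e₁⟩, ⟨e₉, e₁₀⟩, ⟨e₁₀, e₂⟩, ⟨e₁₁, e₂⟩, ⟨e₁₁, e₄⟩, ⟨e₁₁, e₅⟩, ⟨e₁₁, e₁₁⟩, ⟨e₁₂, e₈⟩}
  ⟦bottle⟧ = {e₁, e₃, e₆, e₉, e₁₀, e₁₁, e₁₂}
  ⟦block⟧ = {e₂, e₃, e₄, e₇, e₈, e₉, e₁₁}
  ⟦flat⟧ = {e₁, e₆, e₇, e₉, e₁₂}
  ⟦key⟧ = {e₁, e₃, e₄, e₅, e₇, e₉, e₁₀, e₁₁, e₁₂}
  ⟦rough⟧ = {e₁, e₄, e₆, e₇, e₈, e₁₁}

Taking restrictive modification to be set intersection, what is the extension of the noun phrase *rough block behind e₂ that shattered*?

{e₇, e₈, e₁₁}

⟦behind e₂⟧ = {x : ⟨x, e₂⟩ ∈ ⟦behind⟧} = {e₂, e₃, e₄, e₅, e₆, e₇, e₈, e₁₀, e₁₁}
⟦that shattered⟧ = ⟦shattered⟧ = {e₂, e₇, e₈, e₁₀, e₁₁, e₁₂}
⟦block⟧ = {e₂, e₃, e₄, e₇, e₈, e₉, e₁₁}
… ∩ ⟦behind e₂⟧ = {e₂, e₃, e₄, e₇, e₈, e₉, e₁₁} ∩ {e₂, e₃, e₄, e₅, e₆, e₇, e₈, e₁₀, e₁₁} = {e₂, e₃, e₄, e₇, e₈, e₁₁}
… ∩ ⟦that shattered⟧ = {e₂, e₃, e₄, e₇, e₈, e₁₁} ∩ {e₂, e₇, e₈, e₁₀, e₁₁, e₁₂} = {e₂, e₇, e₈, e₁₁}
… ∩ ⟦rough⟧ = {e₂, e₇, e₈, e₁₁} ∩ {e₁, e₄, e₆, e₇, e₈, e₁₁} = {e₇, e₈, e₁₁}
So ⟦rough block behind e₂ that shattered⟧ = {e₇, e₈, e₁₁}.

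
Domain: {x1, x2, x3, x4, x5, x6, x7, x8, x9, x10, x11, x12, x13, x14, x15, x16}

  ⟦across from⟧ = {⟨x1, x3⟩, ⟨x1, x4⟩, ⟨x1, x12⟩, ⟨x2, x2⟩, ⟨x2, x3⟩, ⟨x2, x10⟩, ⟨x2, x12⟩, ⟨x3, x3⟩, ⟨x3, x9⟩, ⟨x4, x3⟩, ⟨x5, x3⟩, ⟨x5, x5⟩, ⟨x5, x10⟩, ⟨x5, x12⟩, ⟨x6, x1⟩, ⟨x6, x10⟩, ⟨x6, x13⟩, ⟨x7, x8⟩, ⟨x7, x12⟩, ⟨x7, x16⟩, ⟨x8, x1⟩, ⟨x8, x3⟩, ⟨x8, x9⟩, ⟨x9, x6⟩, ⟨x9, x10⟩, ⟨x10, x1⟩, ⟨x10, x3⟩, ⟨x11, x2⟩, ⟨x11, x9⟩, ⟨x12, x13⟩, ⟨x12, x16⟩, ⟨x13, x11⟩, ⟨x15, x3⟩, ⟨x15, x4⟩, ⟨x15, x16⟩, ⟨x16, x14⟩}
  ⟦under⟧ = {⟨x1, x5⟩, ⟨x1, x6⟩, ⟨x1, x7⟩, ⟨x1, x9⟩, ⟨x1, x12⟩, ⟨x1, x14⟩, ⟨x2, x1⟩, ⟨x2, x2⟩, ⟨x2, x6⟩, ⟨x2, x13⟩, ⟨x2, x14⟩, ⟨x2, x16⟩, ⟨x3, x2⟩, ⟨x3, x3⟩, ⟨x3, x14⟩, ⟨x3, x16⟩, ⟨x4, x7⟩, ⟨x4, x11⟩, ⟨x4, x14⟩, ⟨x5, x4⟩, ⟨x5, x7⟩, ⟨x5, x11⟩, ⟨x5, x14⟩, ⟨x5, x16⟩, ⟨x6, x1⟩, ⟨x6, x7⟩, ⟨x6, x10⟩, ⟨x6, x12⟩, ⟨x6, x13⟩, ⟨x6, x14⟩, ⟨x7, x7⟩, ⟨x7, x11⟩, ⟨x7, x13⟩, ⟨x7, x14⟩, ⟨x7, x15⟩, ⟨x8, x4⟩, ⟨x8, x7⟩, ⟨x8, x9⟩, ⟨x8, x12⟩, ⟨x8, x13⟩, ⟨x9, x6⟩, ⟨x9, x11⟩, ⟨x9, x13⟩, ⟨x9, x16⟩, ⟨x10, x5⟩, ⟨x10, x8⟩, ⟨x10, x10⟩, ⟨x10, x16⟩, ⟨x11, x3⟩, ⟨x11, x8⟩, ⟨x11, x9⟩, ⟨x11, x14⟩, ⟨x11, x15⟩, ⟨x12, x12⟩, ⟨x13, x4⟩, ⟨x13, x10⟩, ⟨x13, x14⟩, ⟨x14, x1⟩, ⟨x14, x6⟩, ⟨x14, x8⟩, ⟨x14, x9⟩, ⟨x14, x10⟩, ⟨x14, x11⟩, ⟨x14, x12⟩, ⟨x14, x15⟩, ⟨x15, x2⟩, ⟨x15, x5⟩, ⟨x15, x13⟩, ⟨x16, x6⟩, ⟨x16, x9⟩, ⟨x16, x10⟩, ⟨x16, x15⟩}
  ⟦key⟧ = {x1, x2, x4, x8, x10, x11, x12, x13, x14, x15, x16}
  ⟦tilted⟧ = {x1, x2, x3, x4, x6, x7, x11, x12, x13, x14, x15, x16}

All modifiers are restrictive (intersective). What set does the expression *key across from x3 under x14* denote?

⟦across from x3⟧ = {x : ⟨x, x3⟩ ∈ ⟦across from⟧} = {x1, x2, x3, x4, x5, x8, x10, x15}
⟦under x14⟧ = {x : ⟨x, x14⟩ ∈ ⟦under⟧} = {x1, x2, x3, x4, x5, x6, x7, x11, x13}
⟦key⟧ = {x1, x2, x4, x8, x10, x11, x12, x13, x14, x15, x16}
… ∩ ⟦across from x3⟧ = {x1, x2, x4, x8, x10, x11, x12, x13, x14, x15, x16} ∩ {x1, x2, x3, x4, x5, x8, x10, x15} = {x1, x2, x4, x8, x10, x15}
… ∩ ⟦under x14⟧ = {x1, x2, x4, x8, x10, x15} ∩ {x1, x2, x3, x4, x5, x6, x7, x11, x13} = {x1, x2, x4}
So ⟦key across from x3 under x14⟧ = {x1, x2, x4}.

{x1, x2, x4}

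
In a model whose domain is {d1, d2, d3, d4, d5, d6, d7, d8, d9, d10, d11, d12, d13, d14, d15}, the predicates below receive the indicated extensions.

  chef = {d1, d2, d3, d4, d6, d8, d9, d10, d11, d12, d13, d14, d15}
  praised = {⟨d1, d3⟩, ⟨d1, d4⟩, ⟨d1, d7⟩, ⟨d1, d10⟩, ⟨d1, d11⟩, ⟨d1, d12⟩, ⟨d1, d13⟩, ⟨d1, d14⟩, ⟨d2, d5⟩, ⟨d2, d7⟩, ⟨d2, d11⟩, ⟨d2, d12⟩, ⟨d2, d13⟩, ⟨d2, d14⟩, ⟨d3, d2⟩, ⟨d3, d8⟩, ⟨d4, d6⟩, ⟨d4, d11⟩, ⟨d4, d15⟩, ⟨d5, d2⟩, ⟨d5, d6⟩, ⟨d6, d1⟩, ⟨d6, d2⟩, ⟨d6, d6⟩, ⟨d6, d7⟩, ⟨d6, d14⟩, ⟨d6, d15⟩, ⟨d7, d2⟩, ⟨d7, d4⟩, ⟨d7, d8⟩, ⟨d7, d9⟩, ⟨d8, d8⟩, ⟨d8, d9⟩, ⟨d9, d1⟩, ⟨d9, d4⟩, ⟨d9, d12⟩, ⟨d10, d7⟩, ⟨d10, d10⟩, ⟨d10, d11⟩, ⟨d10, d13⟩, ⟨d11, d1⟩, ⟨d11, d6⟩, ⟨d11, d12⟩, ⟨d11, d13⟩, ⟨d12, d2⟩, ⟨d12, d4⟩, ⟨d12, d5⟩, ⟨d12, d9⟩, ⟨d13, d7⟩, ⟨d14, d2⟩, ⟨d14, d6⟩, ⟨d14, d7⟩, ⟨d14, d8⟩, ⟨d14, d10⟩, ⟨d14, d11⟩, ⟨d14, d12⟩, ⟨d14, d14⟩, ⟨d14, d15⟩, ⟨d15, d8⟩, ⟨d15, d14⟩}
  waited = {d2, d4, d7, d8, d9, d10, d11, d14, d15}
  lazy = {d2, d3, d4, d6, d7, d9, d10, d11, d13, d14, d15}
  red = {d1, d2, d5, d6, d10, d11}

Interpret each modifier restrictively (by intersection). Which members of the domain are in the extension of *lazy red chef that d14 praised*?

{d2, d6, d10, d11}

⟦that d14 praised⟧ = {x : ⟨d14, x⟩ ∈ ⟦praised⟧} = {d2, d6, d7, d8, d10, d11, d12, d14, d15}
⟦chef⟧ = {d1, d2, d3, d4, d6, d8, d9, d10, d11, d12, d13, d14, d15}
… ∩ ⟦that d14 praised⟧ = {d1, d2, d3, d4, d6, d8, d9, d10, d11, d12, d13, d14, d15} ∩ {d2, d6, d7, d8, d10, d11, d12, d14, d15} = {d2, d6, d8, d10, d11, d12, d14, d15}
… ∩ ⟦lazy⟧ = {d2, d6, d8, d10, d11, d12, d14, d15} ∩ {d2, d3, d4, d6, d7, d9, d10, d11, d13, d14, d15} = {d2, d6, d10, d11, d14, d15}
… ∩ ⟦red⟧ = {d2, d6, d10, d11, d14, d15} ∩ {d1, d2, d5, d6, d10, d11} = {d2, d6, d10, d11}
So ⟦lazy red chef that d14 praised⟧ = {d2, d6, d10, d11}.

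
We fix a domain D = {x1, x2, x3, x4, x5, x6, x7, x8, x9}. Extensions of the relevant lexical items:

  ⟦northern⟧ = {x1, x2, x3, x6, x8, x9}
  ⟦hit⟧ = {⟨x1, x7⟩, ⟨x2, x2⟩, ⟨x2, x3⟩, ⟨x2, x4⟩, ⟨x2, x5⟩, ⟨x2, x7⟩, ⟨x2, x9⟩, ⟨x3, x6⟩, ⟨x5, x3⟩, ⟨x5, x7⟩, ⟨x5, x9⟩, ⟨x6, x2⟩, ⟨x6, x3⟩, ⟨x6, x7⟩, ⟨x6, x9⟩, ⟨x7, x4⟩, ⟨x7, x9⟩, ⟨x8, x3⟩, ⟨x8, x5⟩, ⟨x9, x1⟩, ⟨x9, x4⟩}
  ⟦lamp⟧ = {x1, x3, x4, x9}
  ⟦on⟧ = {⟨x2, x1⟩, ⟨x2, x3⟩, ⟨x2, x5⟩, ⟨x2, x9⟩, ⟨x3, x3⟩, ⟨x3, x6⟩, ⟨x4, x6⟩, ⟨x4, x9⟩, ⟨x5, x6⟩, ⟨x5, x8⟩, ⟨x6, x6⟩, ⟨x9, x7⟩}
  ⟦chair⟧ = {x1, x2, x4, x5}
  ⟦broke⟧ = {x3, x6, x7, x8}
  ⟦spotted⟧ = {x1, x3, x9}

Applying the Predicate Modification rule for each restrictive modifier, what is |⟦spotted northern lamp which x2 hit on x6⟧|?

⟦which x2 hit⟧ = {x : ⟨x2, x⟩ ∈ ⟦hit⟧} = {x2, x3, x4, x5, x7, x9}
⟦on x6⟧ = {x : ⟨x, x6⟩ ∈ ⟦on⟧} = {x3, x4, x5, x6}
⟦lamp⟧ = {x1, x3, x4, x9}
… ∩ ⟦which x2 hit⟧ = {x1, x3, x4, x9} ∩ {x2, x3, x4, x5, x7, x9} = {x3, x4, x9}
… ∩ ⟦on x6⟧ = {x3, x4, x9} ∩ {x3, x4, x5, x6} = {x3, x4}
… ∩ ⟦spotted⟧ = {x3, x4} ∩ {x1, x3, x9} = {x3}
… ∩ ⟦northern⟧ = {x3} ∩ {x1, x2, x3, x6, x8, x9} = {x3}
⟦spotted northern lamp which x2 hit on x6⟧ = {x3}, so the cardinality is 1.

1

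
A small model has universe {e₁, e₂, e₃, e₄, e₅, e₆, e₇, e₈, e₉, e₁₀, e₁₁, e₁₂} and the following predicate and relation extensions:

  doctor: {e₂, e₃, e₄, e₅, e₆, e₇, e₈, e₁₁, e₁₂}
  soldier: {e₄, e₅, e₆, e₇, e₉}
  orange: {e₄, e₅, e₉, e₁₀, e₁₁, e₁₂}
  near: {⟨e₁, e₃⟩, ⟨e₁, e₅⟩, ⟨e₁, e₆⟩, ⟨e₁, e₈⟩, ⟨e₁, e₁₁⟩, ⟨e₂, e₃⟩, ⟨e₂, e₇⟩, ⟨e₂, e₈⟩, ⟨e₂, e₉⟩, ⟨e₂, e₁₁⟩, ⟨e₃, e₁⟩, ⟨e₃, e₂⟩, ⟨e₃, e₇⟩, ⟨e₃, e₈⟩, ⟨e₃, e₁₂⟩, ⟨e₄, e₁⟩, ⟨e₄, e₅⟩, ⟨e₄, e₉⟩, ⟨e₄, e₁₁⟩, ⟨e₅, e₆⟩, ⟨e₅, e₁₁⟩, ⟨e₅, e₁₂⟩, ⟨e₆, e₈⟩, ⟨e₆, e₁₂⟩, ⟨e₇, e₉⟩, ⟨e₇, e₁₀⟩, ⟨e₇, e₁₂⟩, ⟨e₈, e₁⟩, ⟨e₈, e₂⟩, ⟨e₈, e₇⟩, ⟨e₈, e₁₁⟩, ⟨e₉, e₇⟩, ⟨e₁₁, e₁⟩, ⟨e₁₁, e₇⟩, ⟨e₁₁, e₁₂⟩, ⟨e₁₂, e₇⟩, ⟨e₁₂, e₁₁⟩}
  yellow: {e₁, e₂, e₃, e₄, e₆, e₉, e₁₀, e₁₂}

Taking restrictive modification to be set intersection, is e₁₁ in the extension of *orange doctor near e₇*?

⟦near e₇⟧ = {x : ⟨x, e₇⟩ ∈ ⟦near⟧} = {e₂, e₃, e₈, e₉, e₁₁, e₁₂}
⟦doctor⟧ = {e₂, e₃, e₄, e₅, e₆, e₇, e₈, e₁₁, e₁₂}
… ∩ ⟦near e₇⟧ = {e₂, e₃, e₄, e₅, e₆, e₇, e₈, e₁₁, e₁₂} ∩ {e₂, e₃, e₈, e₉, e₁₁, e₁₂} = {e₂, e₃, e₈, e₁₁, e₁₂}
… ∩ ⟦orange⟧ = {e₂, e₃, e₈, e₁₁, e₁₂} ∩ {e₄, e₅, e₉, e₁₀, e₁₁, e₁₂} = {e₁₁, e₁₂}
⟦orange doctor near e₇⟧ = {e₁₁, e₁₂}; e₁₁ ∈ this set.

yes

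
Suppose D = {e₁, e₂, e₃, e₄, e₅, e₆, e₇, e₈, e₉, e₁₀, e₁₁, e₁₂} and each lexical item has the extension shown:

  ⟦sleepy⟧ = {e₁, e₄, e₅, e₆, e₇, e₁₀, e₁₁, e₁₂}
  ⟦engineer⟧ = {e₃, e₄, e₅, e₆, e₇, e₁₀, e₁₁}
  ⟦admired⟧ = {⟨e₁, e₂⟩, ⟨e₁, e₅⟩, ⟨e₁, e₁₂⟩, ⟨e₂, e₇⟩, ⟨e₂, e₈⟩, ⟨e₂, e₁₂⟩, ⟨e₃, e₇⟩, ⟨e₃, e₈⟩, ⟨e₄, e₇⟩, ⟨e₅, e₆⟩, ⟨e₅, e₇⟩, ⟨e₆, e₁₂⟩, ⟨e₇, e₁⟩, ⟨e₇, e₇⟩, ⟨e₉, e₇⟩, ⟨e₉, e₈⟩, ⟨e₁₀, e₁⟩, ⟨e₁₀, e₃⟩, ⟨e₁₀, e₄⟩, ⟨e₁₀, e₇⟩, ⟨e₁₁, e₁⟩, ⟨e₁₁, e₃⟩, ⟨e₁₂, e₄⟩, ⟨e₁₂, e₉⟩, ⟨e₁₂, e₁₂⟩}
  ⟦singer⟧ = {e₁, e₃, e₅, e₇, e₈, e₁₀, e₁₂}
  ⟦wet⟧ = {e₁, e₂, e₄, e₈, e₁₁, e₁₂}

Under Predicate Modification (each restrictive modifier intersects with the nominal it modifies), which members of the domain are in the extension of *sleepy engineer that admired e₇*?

⟦that admired e₇⟧ = {x : ⟨x, e₇⟩ ∈ ⟦admired⟧} = {e₂, e₃, e₄, e₅, e₇, e₉, e₁₀}
⟦engineer⟧ = {e₃, e₄, e₅, e₆, e₇, e₁₀, e₁₁}
… ∩ ⟦that admired e₇⟧ = {e₃, e₄, e₅, e₆, e₇, e₁₀, e₁₁} ∩ {e₂, e₃, e₄, e₅, e₇, e₉, e₁₀} = {e₃, e₄, e₅, e₇, e₁₀}
… ∩ ⟦sleepy⟧ = {e₃, e₄, e₅, e₇, e₁₀} ∩ {e₁, e₄, e₅, e₆, e₇, e₁₀, e₁₁, e₁₂} = {e₄, e₅, e₇, e₁₀}
So ⟦sleepy engineer that admired e₇⟧ = {e₄, e₅, e₇, e₁₀}.

{e₄, e₅, e₇, e₁₀}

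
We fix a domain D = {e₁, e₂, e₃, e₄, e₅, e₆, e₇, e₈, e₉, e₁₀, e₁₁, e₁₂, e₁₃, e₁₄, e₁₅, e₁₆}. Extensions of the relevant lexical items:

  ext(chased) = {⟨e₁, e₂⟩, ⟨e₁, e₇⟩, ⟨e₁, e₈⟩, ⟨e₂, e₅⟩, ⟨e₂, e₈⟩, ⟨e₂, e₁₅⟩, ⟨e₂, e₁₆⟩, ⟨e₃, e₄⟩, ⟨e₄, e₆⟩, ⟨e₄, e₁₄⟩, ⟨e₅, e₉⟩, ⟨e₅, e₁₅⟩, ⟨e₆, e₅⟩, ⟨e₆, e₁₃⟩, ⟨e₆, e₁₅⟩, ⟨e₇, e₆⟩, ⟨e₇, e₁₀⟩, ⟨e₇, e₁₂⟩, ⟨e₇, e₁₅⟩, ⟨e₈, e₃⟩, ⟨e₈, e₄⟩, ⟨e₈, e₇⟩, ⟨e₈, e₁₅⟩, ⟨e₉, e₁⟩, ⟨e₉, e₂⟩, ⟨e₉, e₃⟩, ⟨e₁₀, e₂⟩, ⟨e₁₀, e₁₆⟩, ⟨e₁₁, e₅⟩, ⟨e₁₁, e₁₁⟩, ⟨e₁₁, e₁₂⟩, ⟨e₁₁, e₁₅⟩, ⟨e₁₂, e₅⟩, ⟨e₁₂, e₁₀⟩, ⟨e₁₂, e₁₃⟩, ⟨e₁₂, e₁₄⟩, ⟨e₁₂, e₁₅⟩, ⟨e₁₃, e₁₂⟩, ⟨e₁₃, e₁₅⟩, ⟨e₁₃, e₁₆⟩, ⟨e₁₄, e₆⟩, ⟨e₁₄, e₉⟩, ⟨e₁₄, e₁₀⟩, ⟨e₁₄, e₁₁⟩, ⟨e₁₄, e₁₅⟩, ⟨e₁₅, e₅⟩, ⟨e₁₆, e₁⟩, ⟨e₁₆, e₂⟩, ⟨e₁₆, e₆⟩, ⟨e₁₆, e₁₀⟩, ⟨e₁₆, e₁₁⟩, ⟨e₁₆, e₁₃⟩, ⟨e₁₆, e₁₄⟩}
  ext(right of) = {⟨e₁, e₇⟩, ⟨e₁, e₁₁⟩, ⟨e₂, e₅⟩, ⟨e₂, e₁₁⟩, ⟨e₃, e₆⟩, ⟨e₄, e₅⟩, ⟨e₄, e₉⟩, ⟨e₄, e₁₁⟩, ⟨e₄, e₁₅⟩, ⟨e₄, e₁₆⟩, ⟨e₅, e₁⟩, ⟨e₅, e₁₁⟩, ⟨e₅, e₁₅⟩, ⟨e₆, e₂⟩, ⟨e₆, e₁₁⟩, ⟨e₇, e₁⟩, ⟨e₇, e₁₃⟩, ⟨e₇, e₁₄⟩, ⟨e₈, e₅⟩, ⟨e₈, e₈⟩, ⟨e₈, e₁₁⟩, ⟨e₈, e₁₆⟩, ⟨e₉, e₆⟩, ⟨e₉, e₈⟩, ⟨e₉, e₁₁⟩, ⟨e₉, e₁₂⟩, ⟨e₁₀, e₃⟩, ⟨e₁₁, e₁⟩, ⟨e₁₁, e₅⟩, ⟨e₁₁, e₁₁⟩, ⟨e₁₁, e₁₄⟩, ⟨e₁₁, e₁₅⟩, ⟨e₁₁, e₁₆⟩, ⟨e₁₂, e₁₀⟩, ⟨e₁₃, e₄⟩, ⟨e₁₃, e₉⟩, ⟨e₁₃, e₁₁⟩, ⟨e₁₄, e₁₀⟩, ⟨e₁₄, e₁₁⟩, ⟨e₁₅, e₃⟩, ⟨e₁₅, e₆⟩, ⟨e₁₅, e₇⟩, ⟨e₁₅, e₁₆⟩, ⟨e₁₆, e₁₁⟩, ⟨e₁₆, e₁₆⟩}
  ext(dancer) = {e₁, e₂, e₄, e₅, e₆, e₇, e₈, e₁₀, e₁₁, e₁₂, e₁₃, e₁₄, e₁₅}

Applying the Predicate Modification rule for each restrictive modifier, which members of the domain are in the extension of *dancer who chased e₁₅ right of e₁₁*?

{e₂, e₅, e₆, e₈, e₁₁, e₁₃, e₁₄}

⟦who chased e₁₅⟧ = {x : ⟨x, e₁₅⟩ ∈ ⟦chased⟧} = {e₂, e₅, e₆, e₇, e₈, e₁₁, e₁₂, e₁₃, e₁₄}
⟦right of e₁₁⟧ = {x : ⟨x, e₁₁⟩ ∈ ⟦right of⟧} = {e₁, e₂, e₄, e₅, e₆, e₈, e₉, e₁₁, e₁₃, e₁₄, e₁₆}
⟦dancer⟧ = {e₁, e₂, e₄, e₅, e₆, e₇, e₈, e₁₀, e₁₁, e₁₂, e₁₃, e₁₄, e₁₅}
… ∩ ⟦who chased e₁₅⟧ = {e₁, e₂, e₄, e₅, e₆, e₇, e₈, e₁₀, e₁₁, e₁₂, e₁₃, e₁₄, e₁₅} ∩ {e₂, e₅, e₆, e₇, e₈, e₁₁, e₁₂, e₁₃, e₁₄} = {e₂, e₅, e₆, e₇, e₈, e₁₁, e₁₂, e₁₃, e₁₄}
… ∩ ⟦right of e₁₁⟧ = {e₂, e₅, e₆, e₇, e₈, e₁₁, e₁₂, e₁₃, e₁₄} ∩ {e₁, e₂, e₄, e₅, e₆, e₈, e₉, e₁₁, e₁₃, e₁₄, e₁₆} = {e₂, e₅, e₆, e₈, e₁₁, e₁₃, e₁₄}
So ⟦dancer who chased e₁₅ right of e₁₁⟧ = {e₂, e₅, e₆, e₈, e₁₁, e₁₃, e₁₄}.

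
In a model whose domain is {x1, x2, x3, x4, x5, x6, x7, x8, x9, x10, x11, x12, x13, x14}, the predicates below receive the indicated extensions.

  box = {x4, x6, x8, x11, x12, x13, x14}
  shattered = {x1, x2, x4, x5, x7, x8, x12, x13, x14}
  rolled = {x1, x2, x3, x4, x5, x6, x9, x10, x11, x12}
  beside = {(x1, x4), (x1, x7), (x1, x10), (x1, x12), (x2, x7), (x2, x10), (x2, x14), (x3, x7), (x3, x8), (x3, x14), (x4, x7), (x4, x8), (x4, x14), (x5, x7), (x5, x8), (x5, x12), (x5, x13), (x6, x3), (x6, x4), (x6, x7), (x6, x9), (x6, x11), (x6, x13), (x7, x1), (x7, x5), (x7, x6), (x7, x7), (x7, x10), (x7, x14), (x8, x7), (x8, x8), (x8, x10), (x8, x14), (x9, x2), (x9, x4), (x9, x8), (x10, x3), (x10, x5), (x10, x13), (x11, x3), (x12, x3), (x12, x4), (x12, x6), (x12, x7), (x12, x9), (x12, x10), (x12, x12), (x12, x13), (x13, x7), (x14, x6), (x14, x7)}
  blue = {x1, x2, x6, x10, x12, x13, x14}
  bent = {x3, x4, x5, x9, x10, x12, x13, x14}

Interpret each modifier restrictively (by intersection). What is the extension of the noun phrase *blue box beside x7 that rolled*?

⟦beside x7⟧ = {x : ⟨x, x7⟩ ∈ ⟦beside⟧} = {x1, x2, x3, x4, x5, x6, x7, x8, x12, x13, x14}
⟦that rolled⟧ = ⟦rolled⟧ = {x1, x2, x3, x4, x5, x6, x9, x10, x11, x12}
⟦box⟧ = {x4, x6, x8, x11, x12, x13, x14}
… ∩ ⟦beside x7⟧ = {x4, x6, x8, x11, x12, x13, x14} ∩ {x1, x2, x3, x4, x5, x6, x7, x8, x12, x13, x14} = {x4, x6, x8, x12, x13, x14}
… ∩ ⟦that rolled⟧ = {x4, x6, x8, x12, x13, x14} ∩ {x1, x2, x3, x4, x5, x6, x9, x10, x11, x12} = {x4, x6, x12}
… ∩ ⟦blue⟧ = {x4, x6, x12} ∩ {x1, x2, x6, x10, x12, x13, x14} = {x6, x12}
So ⟦blue box beside x7 that rolled⟧ = {x6, x12}.

{x6, x12}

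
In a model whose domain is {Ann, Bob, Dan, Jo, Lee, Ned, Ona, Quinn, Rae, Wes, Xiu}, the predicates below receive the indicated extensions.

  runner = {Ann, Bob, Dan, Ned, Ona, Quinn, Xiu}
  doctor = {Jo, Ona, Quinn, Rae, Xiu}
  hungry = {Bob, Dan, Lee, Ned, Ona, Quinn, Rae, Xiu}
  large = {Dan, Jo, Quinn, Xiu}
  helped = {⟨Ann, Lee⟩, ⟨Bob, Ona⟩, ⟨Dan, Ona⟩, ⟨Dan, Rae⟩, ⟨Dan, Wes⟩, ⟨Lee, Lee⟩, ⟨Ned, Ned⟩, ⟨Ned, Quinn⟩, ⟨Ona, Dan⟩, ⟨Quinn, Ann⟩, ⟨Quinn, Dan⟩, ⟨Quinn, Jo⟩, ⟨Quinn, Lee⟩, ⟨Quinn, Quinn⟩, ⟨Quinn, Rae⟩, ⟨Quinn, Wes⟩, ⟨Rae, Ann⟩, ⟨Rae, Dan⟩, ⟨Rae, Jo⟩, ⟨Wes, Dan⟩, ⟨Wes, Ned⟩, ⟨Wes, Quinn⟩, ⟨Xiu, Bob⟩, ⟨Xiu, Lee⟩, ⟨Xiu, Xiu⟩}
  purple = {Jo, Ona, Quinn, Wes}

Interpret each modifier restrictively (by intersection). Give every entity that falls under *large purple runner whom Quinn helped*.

⟦whom Quinn helped⟧ = {x : ⟨Quinn, x⟩ ∈ ⟦helped⟧} = {Ann, Dan, Jo, Lee, Quinn, Rae, Wes}
⟦runner⟧ = {Ann, Bob, Dan, Ned, Ona, Quinn, Xiu}
… ∩ ⟦whom Quinn helped⟧ = {Ann, Bob, Dan, Ned, Ona, Quinn, Xiu} ∩ {Ann, Dan, Jo, Lee, Quinn, Rae, Wes} = {Ann, Dan, Quinn}
… ∩ ⟦large⟧ = {Ann, Dan, Quinn} ∩ {Dan, Jo, Quinn, Xiu} = {Dan, Quinn}
… ∩ ⟦purple⟧ = {Dan, Quinn} ∩ {Jo, Ona, Quinn, Wes} = {Quinn}
So ⟦large purple runner whom Quinn helped⟧ = {Quinn}.

{Quinn}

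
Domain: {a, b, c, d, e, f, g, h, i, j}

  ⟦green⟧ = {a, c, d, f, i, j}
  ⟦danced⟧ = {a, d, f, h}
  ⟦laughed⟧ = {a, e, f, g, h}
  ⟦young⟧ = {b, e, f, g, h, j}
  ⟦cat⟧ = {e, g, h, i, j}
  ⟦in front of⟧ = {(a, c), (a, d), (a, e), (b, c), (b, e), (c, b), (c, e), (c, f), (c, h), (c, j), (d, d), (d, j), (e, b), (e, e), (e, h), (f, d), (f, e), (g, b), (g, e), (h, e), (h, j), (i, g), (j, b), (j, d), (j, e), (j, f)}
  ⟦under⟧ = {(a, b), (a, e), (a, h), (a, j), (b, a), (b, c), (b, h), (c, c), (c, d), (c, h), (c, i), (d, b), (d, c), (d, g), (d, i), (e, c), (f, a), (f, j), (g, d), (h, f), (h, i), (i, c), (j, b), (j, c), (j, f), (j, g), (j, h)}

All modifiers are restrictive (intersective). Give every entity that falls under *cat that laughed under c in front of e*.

{e}

⟦that laughed⟧ = ⟦laughed⟧ = {a, e, f, g, h}
⟦under c⟧ = {x : ⟨x, c⟩ ∈ ⟦under⟧} = {b, c, d, e, i, j}
⟦in front of e⟧ = {x : ⟨x, e⟩ ∈ ⟦in front of⟧} = {a, b, c, e, f, g, h, j}
⟦cat⟧ = {e, g, h, i, j}
… ∩ ⟦that laughed⟧ = {e, g, h, i, j} ∩ {a, e, f, g, h} = {e, g, h}
… ∩ ⟦under c⟧ = {e, g, h} ∩ {b, c, d, e, i, j} = {e}
… ∩ ⟦in front of e⟧ = {e} ∩ {a, b, c, e, f, g, h, j} = {e}
So ⟦cat that laughed under c in front of e⟧ = {e}.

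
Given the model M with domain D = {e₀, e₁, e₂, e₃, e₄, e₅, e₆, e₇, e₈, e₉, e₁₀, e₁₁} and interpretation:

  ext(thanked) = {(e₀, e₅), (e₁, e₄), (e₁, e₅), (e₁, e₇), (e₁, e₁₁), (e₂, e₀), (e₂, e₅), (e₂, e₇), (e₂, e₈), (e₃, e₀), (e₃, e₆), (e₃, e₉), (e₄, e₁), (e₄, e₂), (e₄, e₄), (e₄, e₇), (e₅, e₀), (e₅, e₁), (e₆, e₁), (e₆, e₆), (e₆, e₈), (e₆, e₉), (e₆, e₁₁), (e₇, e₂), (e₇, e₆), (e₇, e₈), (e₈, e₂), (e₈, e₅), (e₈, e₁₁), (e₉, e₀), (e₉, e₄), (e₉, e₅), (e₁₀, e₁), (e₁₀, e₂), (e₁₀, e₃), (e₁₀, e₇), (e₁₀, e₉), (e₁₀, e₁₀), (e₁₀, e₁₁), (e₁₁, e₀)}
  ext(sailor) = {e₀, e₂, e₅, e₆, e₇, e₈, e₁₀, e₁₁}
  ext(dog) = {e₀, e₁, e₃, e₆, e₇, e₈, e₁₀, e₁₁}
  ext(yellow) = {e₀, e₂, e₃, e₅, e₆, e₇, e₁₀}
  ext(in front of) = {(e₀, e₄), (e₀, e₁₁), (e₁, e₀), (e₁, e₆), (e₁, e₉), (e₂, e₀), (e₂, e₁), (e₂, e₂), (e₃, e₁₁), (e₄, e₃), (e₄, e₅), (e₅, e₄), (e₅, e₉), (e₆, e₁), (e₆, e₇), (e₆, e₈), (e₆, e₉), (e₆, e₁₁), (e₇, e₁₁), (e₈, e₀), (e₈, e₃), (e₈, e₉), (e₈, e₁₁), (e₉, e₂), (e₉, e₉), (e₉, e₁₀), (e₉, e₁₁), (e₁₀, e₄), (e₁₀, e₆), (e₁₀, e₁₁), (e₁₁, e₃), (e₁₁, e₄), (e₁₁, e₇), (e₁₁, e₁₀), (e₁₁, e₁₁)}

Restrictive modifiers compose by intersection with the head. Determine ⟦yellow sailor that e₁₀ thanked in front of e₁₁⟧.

⟦that e₁₀ thanked⟧ = {x : ⟨e₁₀, x⟩ ∈ ⟦thanked⟧} = {e₁, e₂, e₃, e₇, e₉, e₁₀, e₁₁}
⟦in front of e₁₁⟧ = {x : ⟨x, e₁₁⟩ ∈ ⟦in front of⟧} = {e₀, e₃, e₆, e₇, e₈, e₉, e₁₀, e₁₁}
⟦sailor⟧ = {e₀, e₂, e₅, e₆, e₇, e₈, e₁₀, e₁₁}
… ∩ ⟦that e₁₀ thanked⟧ = {e₀, e₂, e₅, e₆, e₇, e₈, e₁₀, e₁₁} ∩ {e₁, e₂, e₃, e₇, e₉, e₁₀, e₁₁} = {e₂, e₇, e₁₀, e₁₁}
… ∩ ⟦in front of e₁₁⟧ = {e₂, e₇, e₁₀, e₁₁} ∩ {e₀, e₃, e₆, e₇, e₈, e₉, e₁₀, e₁₁} = {e₇, e₁₀, e₁₁}
… ∩ ⟦yellow⟧ = {e₇, e₁₀, e₁₁} ∩ {e₀, e₂, e₃, e₅, e₆, e₇, e₁₀} = {e₇, e₁₀}
So ⟦yellow sailor that e₁₀ thanked in front of e₁₁⟧ = {e₇, e₁₀}.

{e₇, e₁₀}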